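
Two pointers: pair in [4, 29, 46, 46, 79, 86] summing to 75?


lo=0(4)+hi=5(86)=90
lo=0(4)+hi=4(79)=83
lo=0(4)+hi=3(46)=50
lo=1(29)+hi=3(46)=75

Yes: 29+46=75


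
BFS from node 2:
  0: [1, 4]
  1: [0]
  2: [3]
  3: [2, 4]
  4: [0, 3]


Visit 2, enqueue [3]
Visit 3, enqueue [4]
Visit 4, enqueue [0]
Visit 0, enqueue [1]
Visit 1, enqueue []

BFS order: [2, 3, 4, 0, 1]


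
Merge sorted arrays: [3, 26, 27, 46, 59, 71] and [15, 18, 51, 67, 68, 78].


Take 3 from A
Take 15 from B
Take 18 from B
Take 26 from A
Take 27 from A
Take 46 from A
Take 51 from B
Take 59 from A
Take 67 from B
Take 68 from B
Take 71 from A

Merged: [3, 15, 18, 26, 27, 46, 51, 59, 67, 68, 71, 78]


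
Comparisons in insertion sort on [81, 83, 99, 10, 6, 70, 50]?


Algorithm: insertion sort
Input: [81, 83, 99, 10, 6, 70, 50]
Sorted: [6, 10, 50, 70, 81, 83, 99]

18


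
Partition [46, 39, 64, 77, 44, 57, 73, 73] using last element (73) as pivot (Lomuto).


Pivot: 73
  46 <= 73: advance i (no swap)
  39 <= 73: advance i (no swap)
  64 <= 73: advance i (no swap)
  44 <= 73: swap -> [46, 39, 64, 44, 77, 57, 73, 73]
  57 <= 73: swap -> [46, 39, 64, 44, 57, 77, 73, 73]
  73 <= 73: swap -> [46, 39, 64, 44, 57, 73, 77, 73]
Place pivot at 6: [46, 39, 64, 44, 57, 73, 73, 77]

Partitioned: [46, 39, 64, 44, 57, 73, 73, 77]


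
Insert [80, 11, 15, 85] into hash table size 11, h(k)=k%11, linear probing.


Insert 80: h=3 -> slot 3
Insert 11: h=0 -> slot 0
Insert 15: h=4 -> slot 4
Insert 85: h=8 -> slot 8

Table: [11, None, None, 80, 15, None, None, None, 85, None, None]


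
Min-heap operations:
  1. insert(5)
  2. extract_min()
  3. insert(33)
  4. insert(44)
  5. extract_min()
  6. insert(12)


insert(5) -> [5]
extract_min()->5, []
insert(33) -> [33]
insert(44) -> [33, 44]
extract_min()->33, [44]
insert(12) -> [12, 44]

Final heap: [12, 44]


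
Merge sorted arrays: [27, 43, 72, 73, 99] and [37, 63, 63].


Take 27 from A
Take 37 from B
Take 43 from A
Take 63 from B
Take 63 from B

Merged: [27, 37, 43, 63, 63, 72, 73, 99]


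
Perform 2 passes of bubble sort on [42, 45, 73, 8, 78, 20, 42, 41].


Initial: [42, 45, 73, 8, 78, 20, 42, 41]
Pass 1: [42, 45, 8, 73, 20, 42, 41, 78] (4 swaps)
Pass 2: [42, 8, 45, 20, 42, 41, 73, 78] (4 swaps)

After 2 passes: [42, 8, 45, 20, 42, 41, 73, 78]


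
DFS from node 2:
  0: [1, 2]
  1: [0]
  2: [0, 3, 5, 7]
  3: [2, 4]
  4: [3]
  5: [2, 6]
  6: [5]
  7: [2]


Visit 2, push [7, 5, 3, 0]
Visit 0, push [1]
Visit 1, push []
Visit 3, push [4]
Visit 4, push []
Visit 5, push [6]
Visit 6, push []
Visit 7, push []

DFS order: [2, 0, 1, 3, 4, 5, 6, 7]


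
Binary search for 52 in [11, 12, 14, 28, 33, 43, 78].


Step 1: lo=0, hi=6, mid=3, val=28
Step 2: lo=4, hi=6, mid=5, val=43
Step 3: lo=6, hi=6, mid=6, val=78

Not found


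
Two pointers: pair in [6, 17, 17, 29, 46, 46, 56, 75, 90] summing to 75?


lo=0(6)+hi=8(90)=96
lo=0(6)+hi=7(75)=81
lo=0(6)+hi=6(56)=62
lo=1(17)+hi=6(56)=73
lo=2(17)+hi=6(56)=73
lo=3(29)+hi=6(56)=85
lo=3(29)+hi=5(46)=75

Yes: 29+46=75


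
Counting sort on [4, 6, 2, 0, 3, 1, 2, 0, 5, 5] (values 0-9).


Input: [4, 6, 2, 0, 3, 1, 2, 0, 5, 5]
Counts: [2, 1, 2, 1, 1, 2, 1, 0, 0, 0]

Sorted: [0, 0, 1, 2, 2, 3, 4, 5, 5, 6]


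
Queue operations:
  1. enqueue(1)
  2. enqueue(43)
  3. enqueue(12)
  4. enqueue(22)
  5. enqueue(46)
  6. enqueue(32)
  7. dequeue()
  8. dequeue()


enqueue(1) -> [1]
enqueue(43) -> [1, 43]
enqueue(12) -> [1, 43, 12]
enqueue(22) -> [1, 43, 12, 22]
enqueue(46) -> [1, 43, 12, 22, 46]
enqueue(32) -> [1, 43, 12, 22, 46, 32]
dequeue()->1, [43, 12, 22, 46, 32]
dequeue()->43, [12, 22, 46, 32]

Final queue: [12, 22, 46, 32]


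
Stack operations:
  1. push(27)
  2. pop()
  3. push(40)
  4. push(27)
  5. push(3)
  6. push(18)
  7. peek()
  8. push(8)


push(27) -> [27]
pop()->27, []
push(40) -> [40]
push(27) -> [40, 27]
push(3) -> [40, 27, 3]
push(18) -> [40, 27, 3, 18]
peek()->18
push(8) -> [40, 27, 3, 18, 8]

Final stack: [40, 27, 3, 18, 8]


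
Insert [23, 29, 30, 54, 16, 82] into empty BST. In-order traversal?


Insert 23: root
Insert 29: R from 23
Insert 30: R from 23 -> R from 29
Insert 54: R from 23 -> R from 29 -> R from 30
Insert 16: L from 23
Insert 82: R from 23 -> R from 29 -> R from 30 -> R from 54

In-order: [16, 23, 29, 30, 54, 82]


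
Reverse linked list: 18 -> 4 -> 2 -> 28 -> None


Step 1: curr=18, set curr.next=prev(None) | reversed so far: 18
Step 2: curr=4, set curr.next=prev(18) | reversed so far: 4 -> 18
Step 3: curr=2, set curr.next=prev(4) | reversed so far: 2 -> 4 -> 18
Step 4: curr=28, set curr.next=prev(2) | reversed so far: 28 -> 2 -> 4 -> 18

28 -> 2 -> 4 -> 18 -> None


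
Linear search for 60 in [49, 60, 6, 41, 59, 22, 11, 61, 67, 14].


i=0: 49!=60
i=1: 60==60 found!

Found at 1, 2 comps


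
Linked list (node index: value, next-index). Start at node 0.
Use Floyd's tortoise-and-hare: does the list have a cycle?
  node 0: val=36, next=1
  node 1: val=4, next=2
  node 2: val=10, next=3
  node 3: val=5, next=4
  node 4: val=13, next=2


Floyd's tortoise (slow, +1) and hare (fast, +2):
  init: slow=0, fast=0
  step 1: slow=1, fast=2
  step 2: slow=2, fast=4
  step 3: slow=3, fast=3
  slow == fast at node 3: cycle detected

Cycle: yes


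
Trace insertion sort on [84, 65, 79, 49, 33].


Initial: [84, 65, 79, 49, 33]
Insert 65: [65, 84, 79, 49, 33]
Insert 79: [65, 79, 84, 49, 33]
Insert 49: [49, 65, 79, 84, 33]
Insert 33: [33, 49, 65, 79, 84]

Sorted: [33, 49, 65, 79, 84]


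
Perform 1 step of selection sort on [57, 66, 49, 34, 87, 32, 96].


Initial: [57, 66, 49, 34, 87, 32, 96]
Step 1: min=32 at 5
  Swap: [32, 66, 49, 34, 87, 57, 96]

After 1 step: [32, 66, 49, 34, 87, 57, 96]


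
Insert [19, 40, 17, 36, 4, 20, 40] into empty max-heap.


Insert 19: [19]
Insert 40: [40, 19]
Insert 17: [40, 19, 17]
Insert 36: [40, 36, 17, 19]
Insert 4: [40, 36, 17, 19, 4]
Insert 20: [40, 36, 20, 19, 4, 17]
Insert 40: [40, 36, 40, 19, 4, 17, 20]

Final heap: [40, 36, 40, 19, 4, 17, 20]


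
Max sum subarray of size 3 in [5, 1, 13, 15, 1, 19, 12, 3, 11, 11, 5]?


[0:3]: 19
[1:4]: 29
[2:5]: 29
[3:6]: 35
[4:7]: 32
[5:8]: 34
[6:9]: 26
[7:10]: 25
[8:11]: 27

Max: 35 at [3:6]


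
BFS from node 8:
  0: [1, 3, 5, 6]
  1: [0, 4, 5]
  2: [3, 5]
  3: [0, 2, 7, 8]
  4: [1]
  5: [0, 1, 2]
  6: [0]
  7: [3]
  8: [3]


Visit 8, enqueue [3]
Visit 3, enqueue [0, 2, 7]
Visit 0, enqueue [1, 5, 6]
Visit 2, enqueue []
Visit 7, enqueue []
Visit 1, enqueue [4]
Visit 5, enqueue []
Visit 6, enqueue []
Visit 4, enqueue []

BFS order: [8, 3, 0, 2, 7, 1, 5, 6, 4]


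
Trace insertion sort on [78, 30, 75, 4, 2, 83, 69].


Initial: [78, 30, 75, 4, 2, 83, 69]
Insert 30: [30, 78, 75, 4, 2, 83, 69]
Insert 75: [30, 75, 78, 4, 2, 83, 69]
Insert 4: [4, 30, 75, 78, 2, 83, 69]
Insert 2: [2, 4, 30, 75, 78, 83, 69]
Insert 83: [2, 4, 30, 75, 78, 83, 69]
Insert 69: [2, 4, 30, 69, 75, 78, 83]

Sorted: [2, 4, 30, 69, 75, 78, 83]


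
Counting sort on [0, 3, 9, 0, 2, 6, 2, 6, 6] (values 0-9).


Input: [0, 3, 9, 0, 2, 6, 2, 6, 6]
Counts: [2, 0, 2, 1, 0, 0, 3, 0, 0, 1]

Sorted: [0, 0, 2, 2, 3, 6, 6, 6, 9]


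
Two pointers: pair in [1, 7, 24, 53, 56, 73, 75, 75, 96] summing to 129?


lo=0(1)+hi=8(96)=97
lo=1(7)+hi=8(96)=103
lo=2(24)+hi=8(96)=120
lo=3(53)+hi=8(96)=149
lo=3(53)+hi=7(75)=128
lo=4(56)+hi=7(75)=131
lo=4(56)+hi=6(75)=131
lo=4(56)+hi=5(73)=129

Yes: 56+73=129


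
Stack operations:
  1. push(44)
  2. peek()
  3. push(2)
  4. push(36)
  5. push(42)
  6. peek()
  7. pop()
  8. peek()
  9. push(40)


push(44) -> [44]
peek()->44
push(2) -> [44, 2]
push(36) -> [44, 2, 36]
push(42) -> [44, 2, 36, 42]
peek()->42
pop()->42, [44, 2, 36]
peek()->36
push(40) -> [44, 2, 36, 40]

Final stack: [44, 2, 36, 40]


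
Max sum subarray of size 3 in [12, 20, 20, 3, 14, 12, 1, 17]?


[0:3]: 52
[1:4]: 43
[2:5]: 37
[3:6]: 29
[4:7]: 27
[5:8]: 30

Max: 52 at [0:3]


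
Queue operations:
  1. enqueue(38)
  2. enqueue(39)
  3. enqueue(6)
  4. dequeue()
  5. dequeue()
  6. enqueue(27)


enqueue(38) -> [38]
enqueue(39) -> [38, 39]
enqueue(6) -> [38, 39, 6]
dequeue()->38, [39, 6]
dequeue()->39, [6]
enqueue(27) -> [6, 27]

Final queue: [6, 27]


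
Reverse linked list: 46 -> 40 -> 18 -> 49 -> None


Step 1: curr=46, set curr.next=prev(None) | reversed so far: 46
Step 2: curr=40, set curr.next=prev(46) | reversed so far: 40 -> 46
Step 3: curr=18, set curr.next=prev(40) | reversed so far: 18 -> 40 -> 46
Step 4: curr=49, set curr.next=prev(18) | reversed so far: 49 -> 18 -> 40 -> 46

49 -> 18 -> 40 -> 46 -> None


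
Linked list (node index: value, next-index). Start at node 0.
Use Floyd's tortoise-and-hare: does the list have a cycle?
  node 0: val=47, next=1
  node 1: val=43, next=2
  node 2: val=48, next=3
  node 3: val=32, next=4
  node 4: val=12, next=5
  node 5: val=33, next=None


Floyd's tortoise (slow, +1) and hare (fast, +2):
  init: slow=0, fast=0
  step 1: slow=1, fast=2
  step 2: slow=2, fast=4
  step 3: fast 4->5->None, no cycle

Cycle: no


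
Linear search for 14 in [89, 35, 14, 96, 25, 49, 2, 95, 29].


i=0: 89!=14
i=1: 35!=14
i=2: 14==14 found!

Found at 2, 3 comps


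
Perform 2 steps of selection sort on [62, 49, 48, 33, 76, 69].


Initial: [62, 49, 48, 33, 76, 69]
Step 1: min=33 at 3
  Swap: [33, 49, 48, 62, 76, 69]
Step 2: min=48 at 2
  Swap: [33, 48, 49, 62, 76, 69]

After 2 steps: [33, 48, 49, 62, 76, 69]


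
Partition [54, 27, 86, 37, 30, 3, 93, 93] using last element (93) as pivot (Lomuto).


Pivot: 93
  54 <= 93: advance i (no swap)
  27 <= 93: advance i (no swap)
  86 <= 93: advance i (no swap)
  37 <= 93: advance i (no swap)
  30 <= 93: advance i (no swap)
  3 <= 93: advance i (no swap)
  93 <= 93: advance i (no swap)
Place pivot at 7: [54, 27, 86, 37, 30, 3, 93, 93]

Partitioned: [54, 27, 86, 37, 30, 3, 93, 93]


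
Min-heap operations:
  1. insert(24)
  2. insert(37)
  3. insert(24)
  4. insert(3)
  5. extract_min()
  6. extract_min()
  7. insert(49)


insert(24) -> [24]
insert(37) -> [24, 37]
insert(24) -> [24, 37, 24]
insert(3) -> [3, 24, 24, 37]
extract_min()->3, [24, 24, 37]
extract_min()->24, [24, 37]
insert(49) -> [24, 37, 49]

Final heap: [24, 37, 49]


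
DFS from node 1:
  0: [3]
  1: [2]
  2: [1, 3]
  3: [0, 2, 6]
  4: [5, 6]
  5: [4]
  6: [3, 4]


Visit 1, push [2]
Visit 2, push [3]
Visit 3, push [6, 0]
Visit 0, push []
Visit 6, push [4]
Visit 4, push [5]
Visit 5, push []

DFS order: [1, 2, 3, 0, 6, 4, 5]


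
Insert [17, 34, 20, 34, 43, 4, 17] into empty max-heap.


Insert 17: [17]
Insert 34: [34, 17]
Insert 20: [34, 17, 20]
Insert 34: [34, 34, 20, 17]
Insert 43: [43, 34, 20, 17, 34]
Insert 4: [43, 34, 20, 17, 34, 4]
Insert 17: [43, 34, 20, 17, 34, 4, 17]

Final heap: [43, 34, 20, 17, 34, 4, 17]


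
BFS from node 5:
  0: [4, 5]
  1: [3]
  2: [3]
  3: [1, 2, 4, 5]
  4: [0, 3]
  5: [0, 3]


Visit 5, enqueue [0, 3]
Visit 0, enqueue [4]
Visit 3, enqueue [1, 2]
Visit 4, enqueue []
Visit 1, enqueue []
Visit 2, enqueue []

BFS order: [5, 0, 3, 4, 1, 2]


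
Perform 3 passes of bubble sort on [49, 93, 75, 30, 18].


Initial: [49, 93, 75, 30, 18]
Pass 1: [49, 75, 30, 18, 93] (3 swaps)
Pass 2: [49, 30, 18, 75, 93] (2 swaps)
Pass 3: [30, 18, 49, 75, 93] (2 swaps)

After 3 passes: [30, 18, 49, 75, 93]


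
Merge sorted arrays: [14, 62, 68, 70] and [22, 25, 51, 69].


Take 14 from A
Take 22 from B
Take 25 from B
Take 51 from B
Take 62 from A
Take 68 from A
Take 69 from B

Merged: [14, 22, 25, 51, 62, 68, 69, 70]


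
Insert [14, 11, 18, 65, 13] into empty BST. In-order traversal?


Insert 14: root
Insert 11: L from 14
Insert 18: R from 14
Insert 65: R from 14 -> R from 18
Insert 13: L from 14 -> R from 11

In-order: [11, 13, 14, 18, 65]


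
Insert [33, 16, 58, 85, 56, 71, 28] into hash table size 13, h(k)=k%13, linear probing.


Insert 33: h=7 -> slot 7
Insert 16: h=3 -> slot 3
Insert 58: h=6 -> slot 6
Insert 85: h=7, 1 probes -> slot 8
Insert 56: h=4 -> slot 4
Insert 71: h=6, 3 probes -> slot 9
Insert 28: h=2 -> slot 2

Table: [None, None, 28, 16, 56, None, 58, 33, 85, 71, None, None, None]


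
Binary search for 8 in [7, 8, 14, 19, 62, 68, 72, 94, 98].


Step 1: lo=0, hi=8, mid=4, val=62
Step 2: lo=0, hi=3, mid=1, val=8

Found at index 1


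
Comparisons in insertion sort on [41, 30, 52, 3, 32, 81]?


Algorithm: insertion sort
Input: [41, 30, 52, 3, 32, 81]
Sorted: [3, 30, 32, 41, 52, 81]

9


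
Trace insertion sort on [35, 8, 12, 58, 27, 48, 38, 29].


Initial: [35, 8, 12, 58, 27, 48, 38, 29]
Insert 8: [8, 35, 12, 58, 27, 48, 38, 29]
Insert 12: [8, 12, 35, 58, 27, 48, 38, 29]
Insert 58: [8, 12, 35, 58, 27, 48, 38, 29]
Insert 27: [8, 12, 27, 35, 58, 48, 38, 29]
Insert 48: [8, 12, 27, 35, 48, 58, 38, 29]
Insert 38: [8, 12, 27, 35, 38, 48, 58, 29]
Insert 29: [8, 12, 27, 29, 35, 38, 48, 58]

Sorted: [8, 12, 27, 29, 35, 38, 48, 58]


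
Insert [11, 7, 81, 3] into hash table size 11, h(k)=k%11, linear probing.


Insert 11: h=0 -> slot 0
Insert 7: h=7 -> slot 7
Insert 81: h=4 -> slot 4
Insert 3: h=3 -> slot 3

Table: [11, None, None, 3, 81, None, None, 7, None, None, None]


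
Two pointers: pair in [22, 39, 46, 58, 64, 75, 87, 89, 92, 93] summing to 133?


lo=0(22)+hi=9(93)=115
lo=1(39)+hi=9(93)=132
lo=2(46)+hi=9(93)=139
lo=2(46)+hi=8(92)=138
lo=2(46)+hi=7(89)=135
lo=2(46)+hi=6(87)=133

Yes: 46+87=133


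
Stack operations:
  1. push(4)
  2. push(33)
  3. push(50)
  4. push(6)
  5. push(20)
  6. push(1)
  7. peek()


push(4) -> [4]
push(33) -> [4, 33]
push(50) -> [4, 33, 50]
push(6) -> [4, 33, 50, 6]
push(20) -> [4, 33, 50, 6, 20]
push(1) -> [4, 33, 50, 6, 20, 1]
peek()->1

Final stack: [4, 33, 50, 6, 20, 1]


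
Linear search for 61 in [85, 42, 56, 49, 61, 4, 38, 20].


i=0: 85!=61
i=1: 42!=61
i=2: 56!=61
i=3: 49!=61
i=4: 61==61 found!

Found at 4, 5 comps


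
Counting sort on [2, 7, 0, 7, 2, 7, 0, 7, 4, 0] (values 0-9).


Input: [2, 7, 0, 7, 2, 7, 0, 7, 4, 0]
Counts: [3, 0, 2, 0, 1, 0, 0, 4, 0, 0]

Sorted: [0, 0, 0, 2, 2, 4, 7, 7, 7, 7]


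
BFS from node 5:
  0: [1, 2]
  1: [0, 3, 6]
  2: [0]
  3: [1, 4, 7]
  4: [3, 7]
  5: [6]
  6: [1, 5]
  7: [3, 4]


Visit 5, enqueue [6]
Visit 6, enqueue [1]
Visit 1, enqueue [0, 3]
Visit 0, enqueue [2]
Visit 3, enqueue [4, 7]
Visit 2, enqueue []
Visit 4, enqueue []
Visit 7, enqueue []

BFS order: [5, 6, 1, 0, 3, 2, 4, 7]


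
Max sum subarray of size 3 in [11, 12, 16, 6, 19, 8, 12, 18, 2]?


[0:3]: 39
[1:4]: 34
[2:5]: 41
[3:6]: 33
[4:7]: 39
[5:8]: 38
[6:9]: 32

Max: 41 at [2:5]


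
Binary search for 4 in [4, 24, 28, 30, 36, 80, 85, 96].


Step 1: lo=0, hi=7, mid=3, val=30
Step 2: lo=0, hi=2, mid=1, val=24
Step 3: lo=0, hi=0, mid=0, val=4

Found at index 0


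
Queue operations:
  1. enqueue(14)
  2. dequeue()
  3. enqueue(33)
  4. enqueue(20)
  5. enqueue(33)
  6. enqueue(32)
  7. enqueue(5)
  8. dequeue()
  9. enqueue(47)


enqueue(14) -> [14]
dequeue()->14, []
enqueue(33) -> [33]
enqueue(20) -> [33, 20]
enqueue(33) -> [33, 20, 33]
enqueue(32) -> [33, 20, 33, 32]
enqueue(5) -> [33, 20, 33, 32, 5]
dequeue()->33, [20, 33, 32, 5]
enqueue(47) -> [20, 33, 32, 5, 47]

Final queue: [20, 33, 32, 5, 47]


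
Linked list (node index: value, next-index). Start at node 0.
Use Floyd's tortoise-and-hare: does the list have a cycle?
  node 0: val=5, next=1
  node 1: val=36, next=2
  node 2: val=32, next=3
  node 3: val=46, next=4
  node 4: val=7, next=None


Floyd's tortoise (slow, +1) and hare (fast, +2):
  init: slow=0, fast=0
  step 1: slow=1, fast=2
  step 2: slow=2, fast=4
  step 3: fast -> None, no cycle

Cycle: no


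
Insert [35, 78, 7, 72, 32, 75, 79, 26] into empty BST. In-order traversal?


Insert 35: root
Insert 78: R from 35
Insert 7: L from 35
Insert 72: R from 35 -> L from 78
Insert 32: L from 35 -> R from 7
Insert 75: R from 35 -> L from 78 -> R from 72
Insert 79: R from 35 -> R from 78
Insert 26: L from 35 -> R from 7 -> L from 32

In-order: [7, 26, 32, 35, 72, 75, 78, 79]


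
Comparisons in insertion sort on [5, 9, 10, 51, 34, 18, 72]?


Algorithm: insertion sort
Input: [5, 9, 10, 51, 34, 18, 72]
Sorted: [5, 9, 10, 18, 34, 51, 72]

9


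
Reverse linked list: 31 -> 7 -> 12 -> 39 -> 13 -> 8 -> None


Step 1: curr=31, set curr.next=prev(None) | reversed so far: 31
Step 2: curr=7, set curr.next=prev(31) | reversed so far: 7 -> 31
Step 3: curr=12, set curr.next=prev(7) | reversed so far: 12 -> 7 -> 31
Step 4: curr=39, set curr.next=prev(12) | reversed so far: 39 -> 12 -> 7 -> 31
Step 5: curr=13, set curr.next=prev(39) | reversed so far: 13 -> 39 -> 12 -> 7 -> 31
Step 6: curr=8, set curr.next=prev(13) | reversed so far: 8 -> 13 -> 39 -> 12 -> 7 -> 31

8 -> 13 -> 39 -> 12 -> 7 -> 31 -> None


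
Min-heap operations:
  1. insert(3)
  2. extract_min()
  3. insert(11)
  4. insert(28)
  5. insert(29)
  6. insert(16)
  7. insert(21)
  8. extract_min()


insert(3) -> [3]
extract_min()->3, []
insert(11) -> [11]
insert(28) -> [11, 28]
insert(29) -> [11, 28, 29]
insert(16) -> [11, 16, 29, 28]
insert(21) -> [11, 16, 29, 28, 21]
extract_min()->11, [16, 21, 29, 28]

Final heap: [16, 21, 29, 28]


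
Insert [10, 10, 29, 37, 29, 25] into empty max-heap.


Insert 10: [10]
Insert 10: [10, 10]
Insert 29: [29, 10, 10]
Insert 37: [37, 29, 10, 10]
Insert 29: [37, 29, 10, 10, 29]
Insert 25: [37, 29, 25, 10, 29, 10]

Final heap: [37, 29, 25, 10, 29, 10]


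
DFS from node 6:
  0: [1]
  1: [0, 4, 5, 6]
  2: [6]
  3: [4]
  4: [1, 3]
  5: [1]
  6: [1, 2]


Visit 6, push [2, 1]
Visit 1, push [5, 4, 0]
Visit 0, push []
Visit 4, push [3]
Visit 3, push []
Visit 5, push []
Visit 2, push []

DFS order: [6, 1, 0, 4, 3, 5, 2]


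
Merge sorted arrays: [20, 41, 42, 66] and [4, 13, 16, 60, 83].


Take 4 from B
Take 13 from B
Take 16 from B
Take 20 from A
Take 41 from A
Take 42 from A
Take 60 from B
Take 66 from A

Merged: [4, 13, 16, 20, 41, 42, 60, 66, 83]


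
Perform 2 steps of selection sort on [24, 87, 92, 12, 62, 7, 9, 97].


Initial: [24, 87, 92, 12, 62, 7, 9, 97]
Step 1: min=7 at 5
  Swap: [7, 87, 92, 12, 62, 24, 9, 97]
Step 2: min=9 at 6
  Swap: [7, 9, 92, 12, 62, 24, 87, 97]

After 2 steps: [7, 9, 92, 12, 62, 24, 87, 97]


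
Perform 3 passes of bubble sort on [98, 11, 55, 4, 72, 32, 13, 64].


Initial: [98, 11, 55, 4, 72, 32, 13, 64]
Pass 1: [11, 55, 4, 72, 32, 13, 64, 98] (7 swaps)
Pass 2: [11, 4, 55, 32, 13, 64, 72, 98] (4 swaps)
Pass 3: [4, 11, 32, 13, 55, 64, 72, 98] (3 swaps)

After 3 passes: [4, 11, 32, 13, 55, 64, 72, 98]


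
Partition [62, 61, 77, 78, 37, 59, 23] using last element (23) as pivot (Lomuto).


Pivot: 23
Place pivot at 0: [23, 61, 77, 78, 37, 59, 62]

Partitioned: [23, 61, 77, 78, 37, 59, 62]


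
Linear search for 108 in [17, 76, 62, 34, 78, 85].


i=0: 17!=108
i=1: 76!=108
i=2: 62!=108
i=3: 34!=108
i=4: 78!=108
i=5: 85!=108

Not found, 6 comps


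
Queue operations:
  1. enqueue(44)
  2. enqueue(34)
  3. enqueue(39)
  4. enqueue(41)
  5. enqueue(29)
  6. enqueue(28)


enqueue(44) -> [44]
enqueue(34) -> [44, 34]
enqueue(39) -> [44, 34, 39]
enqueue(41) -> [44, 34, 39, 41]
enqueue(29) -> [44, 34, 39, 41, 29]
enqueue(28) -> [44, 34, 39, 41, 29, 28]

Final queue: [44, 34, 39, 41, 29, 28]


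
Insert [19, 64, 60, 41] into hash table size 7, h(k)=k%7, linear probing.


Insert 19: h=5 -> slot 5
Insert 64: h=1 -> slot 1
Insert 60: h=4 -> slot 4
Insert 41: h=6 -> slot 6

Table: [None, 64, None, None, 60, 19, 41]


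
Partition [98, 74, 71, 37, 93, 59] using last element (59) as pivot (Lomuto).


Pivot: 59
  37 <= 59: swap -> [37, 74, 71, 98, 93, 59]
Place pivot at 1: [37, 59, 71, 98, 93, 74]

Partitioned: [37, 59, 71, 98, 93, 74]


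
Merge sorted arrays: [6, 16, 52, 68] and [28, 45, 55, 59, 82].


Take 6 from A
Take 16 from A
Take 28 from B
Take 45 from B
Take 52 from A
Take 55 from B
Take 59 from B
Take 68 from A

Merged: [6, 16, 28, 45, 52, 55, 59, 68, 82]


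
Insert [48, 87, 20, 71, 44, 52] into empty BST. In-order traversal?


Insert 48: root
Insert 87: R from 48
Insert 20: L from 48
Insert 71: R from 48 -> L from 87
Insert 44: L from 48 -> R from 20
Insert 52: R from 48 -> L from 87 -> L from 71

In-order: [20, 44, 48, 52, 71, 87]


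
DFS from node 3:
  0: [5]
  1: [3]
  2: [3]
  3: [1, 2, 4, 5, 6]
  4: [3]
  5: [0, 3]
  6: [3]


Visit 3, push [6, 5, 4, 2, 1]
Visit 1, push []
Visit 2, push []
Visit 4, push []
Visit 5, push [0]
Visit 0, push []
Visit 6, push []

DFS order: [3, 1, 2, 4, 5, 0, 6]


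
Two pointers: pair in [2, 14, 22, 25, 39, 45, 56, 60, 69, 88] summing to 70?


lo=0(2)+hi=9(88)=90
lo=0(2)+hi=8(69)=71
lo=0(2)+hi=7(60)=62
lo=1(14)+hi=7(60)=74
lo=1(14)+hi=6(56)=70

Yes: 14+56=70


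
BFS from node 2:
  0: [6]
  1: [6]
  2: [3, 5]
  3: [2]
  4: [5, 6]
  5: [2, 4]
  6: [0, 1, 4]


Visit 2, enqueue [3, 5]
Visit 3, enqueue []
Visit 5, enqueue [4]
Visit 4, enqueue [6]
Visit 6, enqueue [0, 1]
Visit 0, enqueue []
Visit 1, enqueue []

BFS order: [2, 3, 5, 4, 6, 0, 1]


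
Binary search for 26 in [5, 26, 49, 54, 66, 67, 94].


Step 1: lo=0, hi=6, mid=3, val=54
Step 2: lo=0, hi=2, mid=1, val=26

Found at index 1


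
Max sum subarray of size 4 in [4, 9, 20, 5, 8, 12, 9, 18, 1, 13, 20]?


[0:4]: 38
[1:5]: 42
[2:6]: 45
[3:7]: 34
[4:8]: 47
[5:9]: 40
[6:10]: 41
[7:11]: 52

Max: 52 at [7:11]


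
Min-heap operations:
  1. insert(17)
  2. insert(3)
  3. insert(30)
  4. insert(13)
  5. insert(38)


insert(17) -> [17]
insert(3) -> [3, 17]
insert(30) -> [3, 17, 30]
insert(13) -> [3, 13, 30, 17]
insert(38) -> [3, 13, 30, 17, 38]

Final heap: [3, 13, 30, 17, 38]


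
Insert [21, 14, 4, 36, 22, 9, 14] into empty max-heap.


Insert 21: [21]
Insert 14: [21, 14]
Insert 4: [21, 14, 4]
Insert 36: [36, 21, 4, 14]
Insert 22: [36, 22, 4, 14, 21]
Insert 9: [36, 22, 9, 14, 21, 4]
Insert 14: [36, 22, 14, 14, 21, 4, 9]

Final heap: [36, 22, 14, 14, 21, 4, 9]


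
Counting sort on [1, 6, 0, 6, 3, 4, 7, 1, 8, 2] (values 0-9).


Input: [1, 6, 0, 6, 3, 4, 7, 1, 8, 2]
Counts: [1, 2, 1, 1, 1, 0, 2, 1, 1, 0]

Sorted: [0, 1, 1, 2, 3, 4, 6, 6, 7, 8]


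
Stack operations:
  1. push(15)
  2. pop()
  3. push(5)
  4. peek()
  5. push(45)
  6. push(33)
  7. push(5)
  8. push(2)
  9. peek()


push(15) -> [15]
pop()->15, []
push(5) -> [5]
peek()->5
push(45) -> [5, 45]
push(33) -> [5, 45, 33]
push(5) -> [5, 45, 33, 5]
push(2) -> [5, 45, 33, 5, 2]
peek()->2

Final stack: [5, 45, 33, 5, 2]


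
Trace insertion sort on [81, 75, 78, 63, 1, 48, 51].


Initial: [81, 75, 78, 63, 1, 48, 51]
Insert 75: [75, 81, 78, 63, 1, 48, 51]
Insert 78: [75, 78, 81, 63, 1, 48, 51]
Insert 63: [63, 75, 78, 81, 1, 48, 51]
Insert 1: [1, 63, 75, 78, 81, 48, 51]
Insert 48: [1, 48, 63, 75, 78, 81, 51]
Insert 51: [1, 48, 51, 63, 75, 78, 81]

Sorted: [1, 48, 51, 63, 75, 78, 81]


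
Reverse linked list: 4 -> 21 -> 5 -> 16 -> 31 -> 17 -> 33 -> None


Step 1: curr=4, set curr.next=prev(None) | reversed so far: 4
Step 2: curr=21, set curr.next=prev(4) | reversed so far: 21 -> 4
Step 3: curr=5, set curr.next=prev(21) | reversed so far: 5 -> 21 -> 4
Step 4: curr=16, set curr.next=prev(5) | reversed so far: 16 -> 5 -> 21 -> 4
Step 5: curr=31, set curr.next=prev(16) | reversed so far: 31 -> 16 -> 5 -> 21 -> 4
Step 6: curr=17, set curr.next=prev(31) | reversed so far: 17 -> 31 -> 16 -> 5 -> 21 -> 4
Step 7: curr=33, set curr.next=prev(17) | reversed so far: 33 -> 17 -> 31 -> 16 -> 5 -> 21 -> 4

33 -> 17 -> 31 -> 16 -> 5 -> 21 -> 4 -> None


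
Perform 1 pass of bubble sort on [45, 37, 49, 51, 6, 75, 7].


Initial: [45, 37, 49, 51, 6, 75, 7]
Pass 1: [37, 45, 49, 6, 51, 7, 75] (3 swaps)

After 1 pass: [37, 45, 49, 6, 51, 7, 75]


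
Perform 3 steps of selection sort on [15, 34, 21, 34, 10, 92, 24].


Initial: [15, 34, 21, 34, 10, 92, 24]
Step 1: min=10 at 4
  Swap: [10, 34, 21, 34, 15, 92, 24]
Step 2: min=15 at 4
  Swap: [10, 15, 21, 34, 34, 92, 24]
Step 3: min=21 at 2
  Swap: [10, 15, 21, 34, 34, 92, 24]

After 3 steps: [10, 15, 21, 34, 34, 92, 24]


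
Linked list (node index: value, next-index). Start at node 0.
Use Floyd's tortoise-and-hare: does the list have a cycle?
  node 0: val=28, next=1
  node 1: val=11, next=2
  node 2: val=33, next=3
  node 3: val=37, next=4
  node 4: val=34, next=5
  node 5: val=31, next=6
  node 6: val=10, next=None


Floyd's tortoise (slow, +1) and hare (fast, +2):
  init: slow=0, fast=0
  step 1: slow=1, fast=2
  step 2: slow=2, fast=4
  step 3: slow=3, fast=6
  step 4: fast -> None, no cycle

Cycle: no


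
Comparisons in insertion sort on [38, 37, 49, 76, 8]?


Algorithm: insertion sort
Input: [38, 37, 49, 76, 8]
Sorted: [8, 37, 38, 49, 76]

7


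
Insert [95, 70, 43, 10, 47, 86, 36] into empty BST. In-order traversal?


Insert 95: root
Insert 70: L from 95
Insert 43: L from 95 -> L from 70
Insert 10: L from 95 -> L from 70 -> L from 43
Insert 47: L from 95 -> L from 70 -> R from 43
Insert 86: L from 95 -> R from 70
Insert 36: L from 95 -> L from 70 -> L from 43 -> R from 10

In-order: [10, 36, 43, 47, 70, 86, 95]


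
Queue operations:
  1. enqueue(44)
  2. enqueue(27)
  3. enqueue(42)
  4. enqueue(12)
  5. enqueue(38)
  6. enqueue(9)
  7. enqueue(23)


enqueue(44) -> [44]
enqueue(27) -> [44, 27]
enqueue(42) -> [44, 27, 42]
enqueue(12) -> [44, 27, 42, 12]
enqueue(38) -> [44, 27, 42, 12, 38]
enqueue(9) -> [44, 27, 42, 12, 38, 9]
enqueue(23) -> [44, 27, 42, 12, 38, 9, 23]

Final queue: [44, 27, 42, 12, 38, 9, 23]


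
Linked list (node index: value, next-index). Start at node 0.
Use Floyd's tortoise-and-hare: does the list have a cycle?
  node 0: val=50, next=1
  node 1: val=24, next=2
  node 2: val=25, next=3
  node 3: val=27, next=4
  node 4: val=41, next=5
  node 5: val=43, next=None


Floyd's tortoise (slow, +1) and hare (fast, +2):
  init: slow=0, fast=0
  step 1: slow=1, fast=2
  step 2: slow=2, fast=4
  step 3: fast 4->5->None, no cycle

Cycle: no


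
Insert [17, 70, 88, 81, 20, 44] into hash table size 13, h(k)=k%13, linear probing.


Insert 17: h=4 -> slot 4
Insert 70: h=5 -> slot 5
Insert 88: h=10 -> slot 10
Insert 81: h=3 -> slot 3
Insert 20: h=7 -> slot 7
Insert 44: h=5, 1 probes -> slot 6

Table: [None, None, None, 81, 17, 70, 44, 20, None, None, 88, None, None]


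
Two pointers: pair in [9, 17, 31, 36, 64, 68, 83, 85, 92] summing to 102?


lo=0(9)+hi=8(92)=101
lo=1(17)+hi=8(92)=109
lo=1(17)+hi=7(85)=102

Yes: 17+85=102


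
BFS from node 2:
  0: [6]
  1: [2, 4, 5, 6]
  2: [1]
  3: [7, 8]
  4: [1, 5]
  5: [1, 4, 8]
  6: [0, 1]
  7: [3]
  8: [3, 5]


Visit 2, enqueue [1]
Visit 1, enqueue [4, 5, 6]
Visit 4, enqueue []
Visit 5, enqueue [8]
Visit 6, enqueue [0]
Visit 8, enqueue [3]
Visit 0, enqueue []
Visit 3, enqueue [7]
Visit 7, enqueue []

BFS order: [2, 1, 4, 5, 6, 8, 0, 3, 7]


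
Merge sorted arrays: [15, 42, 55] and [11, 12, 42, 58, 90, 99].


Take 11 from B
Take 12 from B
Take 15 from A
Take 42 from A
Take 42 from B
Take 55 from A

Merged: [11, 12, 15, 42, 42, 55, 58, 90, 99]


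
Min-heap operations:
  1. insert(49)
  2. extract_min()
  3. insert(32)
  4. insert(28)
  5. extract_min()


insert(49) -> [49]
extract_min()->49, []
insert(32) -> [32]
insert(28) -> [28, 32]
extract_min()->28, [32]

Final heap: [32]


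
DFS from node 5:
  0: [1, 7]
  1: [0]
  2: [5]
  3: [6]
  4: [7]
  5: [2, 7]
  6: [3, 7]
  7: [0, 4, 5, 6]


Visit 5, push [7, 2]
Visit 2, push []
Visit 7, push [6, 4, 0]
Visit 0, push [1]
Visit 1, push []
Visit 4, push []
Visit 6, push [3]
Visit 3, push []

DFS order: [5, 2, 7, 0, 1, 4, 6, 3]


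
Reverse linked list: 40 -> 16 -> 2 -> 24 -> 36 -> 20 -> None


Step 1: curr=40, set curr.next=prev(None) | reversed so far: 40
Step 2: curr=16, set curr.next=prev(40) | reversed so far: 16 -> 40
Step 3: curr=2, set curr.next=prev(16) | reversed so far: 2 -> 16 -> 40
Step 4: curr=24, set curr.next=prev(2) | reversed so far: 24 -> 2 -> 16 -> 40
Step 5: curr=36, set curr.next=prev(24) | reversed so far: 36 -> 24 -> 2 -> 16 -> 40
Step 6: curr=20, set curr.next=prev(36) | reversed so far: 20 -> 36 -> 24 -> 2 -> 16 -> 40

20 -> 36 -> 24 -> 2 -> 16 -> 40 -> None


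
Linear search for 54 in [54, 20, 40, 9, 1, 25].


i=0: 54==54 found!

Found at 0, 1 comps


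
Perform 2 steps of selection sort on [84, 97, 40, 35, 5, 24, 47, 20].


Initial: [84, 97, 40, 35, 5, 24, 47, 20]
Step 1: min=5 at 4
  Swap: [5, 97, 40, 35, 84, 24, 47, 20]
Step 2: min=20 at 7
  Swap: [5, 20, 40, 35, 84, 24, 47, 97]

After 2 steps: [5, 20, 40, 35, 84, 24, 47, 97]


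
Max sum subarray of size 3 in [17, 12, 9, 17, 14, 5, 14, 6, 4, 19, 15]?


[0:3]: 38
[1:4]: 38
[2:5]: 40
[3:6]: 36
[4:7]: 33
[5:8]: 25
[6:9]: 24
[7:10]: 29
[8:11]: 38

Max: 40 at [2:5]


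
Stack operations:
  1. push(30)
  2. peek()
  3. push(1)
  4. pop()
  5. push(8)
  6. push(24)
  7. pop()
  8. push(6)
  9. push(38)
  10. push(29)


push(30) -> [30]
peek()->30
push(1) -> [30, 1]
pop()->1, [30]
push(8) -> [30, 8]
push(24) -> [30, 8, 24]
pop()->24, [30, 8]
push(6) -> [30, 8, 6]
push(38) -> [30, 8, 6, 38]
push(29) -> [30, 8, 6, 38, 29]

Final stack: [30, 8, 6, 38, 29]


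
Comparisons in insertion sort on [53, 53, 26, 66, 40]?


Algorithm: insertion sort
Input: [53, 53, 26, 66, 40]
Sorted: [26, 40, 53, 53, 66]

8


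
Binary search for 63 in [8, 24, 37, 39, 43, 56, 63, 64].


Step 1: lo=0, hi=7, mid=3, val=39
Step 2: lo=4, hi=7, mid=5, val=56
Step 3: lo=6, hi=7, mid=6, val=63

Found at index 6


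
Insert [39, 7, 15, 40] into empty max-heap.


Insert 39: [39]
Insert 7: [39, 7]
Insert 15: [39, 7, 15]
Insert 40: [40, 39, 15, 7]

Final heap: [40, 39, 15, 7]


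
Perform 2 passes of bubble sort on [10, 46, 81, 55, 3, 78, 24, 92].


Initial: [10, 46, 81, 55, 3, 78, 24, 92]
Pass 1: [10, 46, 55, 3, 78, 24, 81, 92] (4 swaps)
Pass 2: [10, 46, 3, 55, 24, 78, 81, 92] (2 swaps)

After 2 passes: [10, 46, 3, 55, 24, 78, 81, 92]


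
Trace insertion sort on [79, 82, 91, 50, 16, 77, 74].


Initial: [79, 82, 91, 50, 16, 77, 74]
Insert 82: [79, 82, 91, 50, 16, 77, 74]
Insert 91: [79, 82, 91, 50, 16, 77, 74]
Insert 50: [50, 79, 82, 91, 16, 77, 74]
Insert 16: [16, 50, 79, 82, 91, 77, 74]
Insert 77: [16, 50, 77, 79, 82, 91, 74]
Insert 74: [16, 50, 74, 77, 79, 82, 91]

Sorted: [16, 50, 74, 77, 79, 82, 91]


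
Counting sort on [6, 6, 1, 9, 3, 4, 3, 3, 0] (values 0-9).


Input: [6, 6, 1, 9, 3, 4, 3, 3, 0]
Counts: [1, 1, 0, 3, 1, 0, 2, 0, 0, 1]

Sorted: [0, 1, 3, 3, 3, 4, 6, 6, 9]


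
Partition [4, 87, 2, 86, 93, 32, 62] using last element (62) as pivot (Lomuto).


Pivot: 62
  4 <= 62: advance i (no swap)
  2 <= 62: swap -> [4, 2, 87, 86, 93, 32, 62]
  32 <= 62: swap -> [4, 2, 32, 86, 93, 87, 62]
Place pivot at 3: [4, 2, 32, 62, 93, 87, 86]

Partitioned: [4, 2, 32, 62, 93, 87, 86]


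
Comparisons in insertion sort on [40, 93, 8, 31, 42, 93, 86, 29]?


Algorithm: insertion sort
Input: [40, 93, 8, 31, 42, 93, 86, 29]
Sorted: [8, 29, 31, 40, 42, 86, 93, 93]

19


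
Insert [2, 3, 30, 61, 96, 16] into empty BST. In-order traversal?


Insert 2: root
Insert 3: R from 2
Insert 30: R from 2 -> R from 3
Insert 61: R from 2 -> R from 3 -> R from 30
Insert 96: R from 2 -> R from 3 -> R from 30 -> R from 61
Insert 16: R from 2 -> R from 3 -> L from 30

In-order: [2, 3, 16, 30, 61, 96]


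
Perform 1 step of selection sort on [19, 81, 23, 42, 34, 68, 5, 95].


Initial: [19, 81, 23, 42, 34, 68, 5, 95]
Step 1: min=5 at 6
  Swap: [5, 81, 23, 42, 34, 68, 19, 95]

After 1 step: [5, 81, 23, 42, 34, 68, 19, 95]


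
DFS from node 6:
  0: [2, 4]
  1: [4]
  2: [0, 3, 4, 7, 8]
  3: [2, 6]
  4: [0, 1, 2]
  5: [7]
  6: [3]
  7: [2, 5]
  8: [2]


Visit 6, push [3]
Visit 3, push [2]
Visit 2, push [8, 7, 4, 0]
Visit 0, push [4]
Visit 4, push [1]
Visit 1, push []
Visit 7, push [5]
Visit 5, push []
Visit 8, push []

DFS order: [6, 3, 2, 0, 4, 1, 7, 5, 8]


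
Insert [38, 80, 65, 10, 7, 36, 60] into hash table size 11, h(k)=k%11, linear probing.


Insert 38: h=5 -> slot 5
Insert 80: h=3 -> slot 3
Insert 65: h=10 -> slot 10
Insert 10: h=10, 1 probes -> slot 0
Insert 7: h=7 -> slot 7
Insert 36: h=3, 1 probes -> slot 4
Insert 60: h=5, 1 probes -> slot 6

Table: [10, None, None, 80, 36, 38, 60, 7, None, None, 65]


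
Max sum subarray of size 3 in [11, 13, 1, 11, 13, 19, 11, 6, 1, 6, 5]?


[0:3]: 25
[1:4]: 25
[2:5]: 25
[3:6]: 43
[4:7]: 43
[5:8]: 36
[6:9]: 18
[7:10]: 13
[8:11]: 12

Max: 43 at [3:6]


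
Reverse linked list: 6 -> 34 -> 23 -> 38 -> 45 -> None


Step 1: curr=6, set curr.next=prev(None) | reversed so far: 6
Step 2: curr=34, set curr.next=prev(6) | reversed so far: 34 -> 6
Step 3: curr=23, set curr.next=prev(34) | reversed so far: 23 -> 34 -> 6
Step 4: curr=38, set curr.next=prev(23) | reversed so far: 38 -> 23 -> 34 -> 6
Step 5: curr=45, set curr.next=prev(38) | reversed so far: 45 -> 38 -> 23 -> 34 -> 6

45 -> 38 -> 23 -> 34 -> 6 -> None


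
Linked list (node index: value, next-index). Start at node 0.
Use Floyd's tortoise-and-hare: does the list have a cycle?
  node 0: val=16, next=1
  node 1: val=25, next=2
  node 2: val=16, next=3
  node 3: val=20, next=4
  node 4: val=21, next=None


Floyd's tortoise (slow, +1) and hare (fast, +2):
  init: slow=0, fast=0
  step 1: slow=1, fast=2
  step 2: slow=2, fast=4
  step 3: fast -> None, no cycle

Cycle: no


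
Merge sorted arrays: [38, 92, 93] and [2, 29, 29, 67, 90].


Take 2 from B
Take 29 from B
Take 29 from B
Take 38 from A
Take 67 from B
Take 90 from B

Merged: [2, 29, 29, 38, 67, 90, 92, 93]


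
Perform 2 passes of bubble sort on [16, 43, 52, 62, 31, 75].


Initial: [16, 43, 52, 62, 31, 75]
Pass 1: [16, 43, 52, 31, 62, 75] (1 swaps)
Pass 2: [16, 43, 31, 52, 62, 75] (1 swaps)

After 2 passes: [16, 43, 31, 52, 62, 75]


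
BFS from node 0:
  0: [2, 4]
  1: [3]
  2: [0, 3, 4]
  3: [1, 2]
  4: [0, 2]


Visit 0, enqueue [2, 4]
Visit 2, enqueue [3]
Visit 4, enqueue []
Visit 3, enqueue [1]
Visit 1, enqueue []

BFS order: [0, 2, 4, 3, 1]


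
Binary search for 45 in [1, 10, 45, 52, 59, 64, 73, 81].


Step 1: lo=0, hi=7, mid=3, val=52
Step 2: lo=0, hi=2, mid=1, val=10
Step 3: lo=2, hi=2, mid=2, val=45

Found at index 2


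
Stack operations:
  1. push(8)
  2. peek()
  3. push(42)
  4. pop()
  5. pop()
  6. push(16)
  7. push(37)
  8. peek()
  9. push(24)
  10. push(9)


push(8) -> [8]
peek()->8
push(42) -> [8, 42]
pop()->42, [8]
pop()->8, []
push(16) -> [16]
push(37) -> [16, 37]
peek()->37
push(24) -> [16, 37, 24]
push(9) -> [16, 37, 24, 9]

Final stack: [16, 37, 24, 9]


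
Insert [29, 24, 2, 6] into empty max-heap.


Insert 29: [29]
Insert 24: [29, 24]
Insert 2: [29, 24, 2]
Insert 6: [29, 24, 2, 6]

Final heap: [29, 24, 2, 6]


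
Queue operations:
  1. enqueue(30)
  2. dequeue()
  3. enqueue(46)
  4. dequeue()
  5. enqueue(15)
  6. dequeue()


enqueue(30) -> [30]
dequeue()->30, []
enqueue(46) -> [46]
dequeue()->46, []
enqueue(15) -> [15]
dequeue()->15, []

Final queue: []


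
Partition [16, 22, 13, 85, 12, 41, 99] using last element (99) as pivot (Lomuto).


Pivot: 99
  16 <= 99: advance i (no swap)
  22 <= 99: advance i (no swap)
  13 <= 99: advance i (no swap)
  85 <= 99: advance i (no swap)
  12 <= 99: advance i (no swap)
  41 <= 99: advance i (no swap)
Place pivot at 6: [16, 22, 13, 85, 12, 41, 99]

Partitioned: [16, 22, 13, 85, 12, 41, 99]


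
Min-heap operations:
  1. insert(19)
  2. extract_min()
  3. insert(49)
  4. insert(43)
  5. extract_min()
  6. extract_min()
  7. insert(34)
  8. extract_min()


insert(19) -> [19]
extract_min()->19, []
insert(49) -> [49]
insert(43) -> [43, 49]
extract_min()->43, [49]
extract_min()->49, []
insert(34) -> [34]
extract_min()->34, []

Final heap: []


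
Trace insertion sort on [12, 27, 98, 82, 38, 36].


Initial: [12, 27, 98, 82, 38, 36]
Insert 27: [12, 27, 98, 82, 38, 36]
Insert 98: [12, 27, 98, 82, 38, 36]
Insert 82: [12, 27, 82, 98, 38, 36]
Insert 38: [12, 27, 38, 82, 98, 36]
Insert 36: [12, 27, 36, 38, 82, 98]

Sorted: [12, 27, 36, 38, 82, 98]


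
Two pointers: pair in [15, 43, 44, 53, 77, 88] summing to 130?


lo=0(15)+hi=5(88)=103
lo=1(43)+hi=5(88)=131
lo=1(43)+hi=4(77)=120
lo=2(44)+hi=4(77)=121
lo=3(53)+hi=4(77)=130

Yes: 53+77=130


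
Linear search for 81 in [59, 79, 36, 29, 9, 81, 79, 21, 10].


i=0: 59!=81
i=1: 79!=81
i=2: 36!=81
i=3: 29!=81
i=4: 9!=81
i=5: 81==81 found!

Found at 5, 6 comps


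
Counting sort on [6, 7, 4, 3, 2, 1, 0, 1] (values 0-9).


Input: [6, 7, 4, 3, 2, 1, 0, 1]
Counts: [1, 2, 1, 1, 1, 0, 1, 1, 0, 0]

Sorted: [0, 1, 1, 2, 3, 4, 6, 7]


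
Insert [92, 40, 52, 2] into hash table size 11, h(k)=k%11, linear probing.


Insert 92: h=4 -> slot 4
Insert 40: h=7 -> slot 7
Insert 52: h=8 -> slot 8
Insert 2: h=2 -> slot 2

Table: [None, None, 2, None, 92, None, None, 40, 52, None, None]


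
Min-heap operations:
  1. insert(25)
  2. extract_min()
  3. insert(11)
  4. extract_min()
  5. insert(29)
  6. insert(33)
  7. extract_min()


insert(25) -> [25]
extract_min()->25, []
insert(11) -> [11]
extract_min()->11, []
insert(29) -> [29]
insert(33) -> [29, 33]
extract_min()->29, [33]

Final heap: [33]


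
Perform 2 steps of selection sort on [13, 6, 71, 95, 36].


Initial: [13, 6, 71, 95, 36]
Step 1: min=6 at 1
  Swap: [6, 13, 71, 95, 36]
Step 2: min=13 at 1
  Swap: [6, 13, 71, 95, 36]

After 2 steps: [6, 13, 71, 95, 36]


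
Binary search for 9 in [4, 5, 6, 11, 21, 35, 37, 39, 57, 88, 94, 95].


Step 1: lo=0, hi=11, mid=5, val=35
Step 2: lo=0, hi=4, mid=2, val=6
Step 3: lo=3, hi=4, mid=3, val=11

Not found


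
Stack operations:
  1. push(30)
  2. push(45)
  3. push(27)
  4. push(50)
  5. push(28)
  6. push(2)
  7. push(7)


push(30) -> [30]
push(45) -> [30, 45]
push(27) -> [30, 45, 27]
push(50) -> [30, 45, 27, 50]
push(28) -> [30, 45, 27, 50, 28]
push(2) -> [30, 45, 27, 50, 28, 2]
push(7) -> [30, 45, 27, 50, 28, 2, 7]

Final stack: [30, 45, 27, 50, 28, 2, 7]


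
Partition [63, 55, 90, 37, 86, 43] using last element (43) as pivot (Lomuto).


Pivot: 43
  37 <= 43: swap -> [37, 55, 90, 63, 86, 43]
Place pivot at 1: [37, 43, 90, 63, 86, 55]

Partitioned: [37, 43, 90, 63, 86, 55]


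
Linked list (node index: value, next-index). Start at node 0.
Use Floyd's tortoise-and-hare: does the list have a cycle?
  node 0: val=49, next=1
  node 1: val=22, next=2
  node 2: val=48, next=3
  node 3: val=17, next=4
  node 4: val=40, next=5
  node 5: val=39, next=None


Floyd's tortoise (slow, +1) and hare (fast, +2):
  init: slow=0, fast=0
  step 1: slow=1, fast=2
  step 2: slow=2, fast=4
  step 3: fast 4->5->None, no cycle

Cycle: no


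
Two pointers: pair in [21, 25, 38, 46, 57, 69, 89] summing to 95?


lo=0(21)+hi=6(89)=110
lo=0(21)+hi=5(69)=90
lo=1(25)+hi=5(69)=94
lo=2(38)+hi=5(69)=107
lo=2(38)+hi=4(57)=95

Yes: 38+57=95


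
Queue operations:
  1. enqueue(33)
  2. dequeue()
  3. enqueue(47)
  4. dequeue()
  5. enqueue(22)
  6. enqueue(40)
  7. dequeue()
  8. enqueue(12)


enqueue(33) -> [33]
dequeue()->33, []
enqueue(47) -> [47]
dequeue()->47, []
enqueue(22) -> [22]
enqueue(40) -> [22, 40]
dequeue()->22, [40]
enqueue(12) -> [40, 12]

Final queue: [40, 12]


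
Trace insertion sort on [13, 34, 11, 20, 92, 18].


Initial: [13, 34, 11, 20, 92, 18]
Insert 34: [13, 34, 11, 20, 92, 18]
Insert 11: [11, 13, 34, 20, 92, 18]
Insert 20: [11, 13, 20, 34, 92, 18]
Insert 92: [11, 13, 20, 34, 92, 18]
Insert 18: [11, 13, 18, 20, 34, 92]

Sorted: [11, 13, 18, 20, 34, 92]


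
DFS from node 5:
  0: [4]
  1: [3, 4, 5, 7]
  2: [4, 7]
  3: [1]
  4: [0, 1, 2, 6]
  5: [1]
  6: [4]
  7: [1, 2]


Visit 5, push [1]
Visit 1, push [7, 4, 3]
Visit 3, push []
Visit 4, push [6, 2, 0]
Visit 0, push []
Visit 2, push [7]
Visit 7, push []
Visit 6, push []

DFS order: [5, 1, 3, 4, 0, 2, 7, 6]


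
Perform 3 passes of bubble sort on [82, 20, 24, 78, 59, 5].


Initial: [82, 20, 24, 78, 59, 5]
Pass 1: [20, 24, 78, 59, 5, 82] (5 swaps)
Pass 2: [20, 24, 59, 5, 78, 82] (2 swaps)
Pass 3: [20, 24, 5, 59, 78, 82] (1 swaps)

After 3 passes: [20, 24, 5, 59, 78, 82]
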